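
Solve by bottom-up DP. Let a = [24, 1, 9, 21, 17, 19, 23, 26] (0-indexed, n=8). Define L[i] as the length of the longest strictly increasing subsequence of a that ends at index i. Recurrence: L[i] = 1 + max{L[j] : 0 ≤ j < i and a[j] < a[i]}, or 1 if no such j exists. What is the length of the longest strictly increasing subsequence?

6

   i    0    1    2    3    4    5    6    7
a[i]   24    1    9   21   17   19   23   26
L[i]    1    1    2    3    3    4    5    6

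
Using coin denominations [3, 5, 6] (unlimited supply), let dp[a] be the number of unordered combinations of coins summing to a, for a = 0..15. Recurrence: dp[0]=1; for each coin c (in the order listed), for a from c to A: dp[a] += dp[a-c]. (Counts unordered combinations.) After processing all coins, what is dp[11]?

2

after  coin     0     1     2     3     4     5     6     7     8     9    10    11    12    13    14    15
          3     1     0     0     1     0     0     1     0     0     1     0     0     1     0     0     1
          5     1     0     0     1     0     1     1     0     1     1     1     1     1     1     1     2
          6     1     0     0     1     0     1     2     0     1     2     1     2     3     1     2     4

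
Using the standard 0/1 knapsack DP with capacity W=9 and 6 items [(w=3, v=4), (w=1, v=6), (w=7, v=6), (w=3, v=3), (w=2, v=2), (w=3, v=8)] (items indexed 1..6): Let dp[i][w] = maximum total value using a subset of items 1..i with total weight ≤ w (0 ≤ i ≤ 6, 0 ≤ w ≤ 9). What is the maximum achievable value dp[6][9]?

i\w   0   1   2   3   4   5   6   7   8   9
  0   0   0   0   0   0   0   0   0   0   0
  1   0   0   0   4   4   4   4   4   4   4
  2   0   6   6   6  10  10  10  10  10  10
  3   0   6   6   6  10  10  10  10  12  12
  4   0   6   6   6  10  10  10  13  13  13
  5   0   6   6   8  10  10  12  13  13  15
  6   0   6   6   8  14  14  16  18  18  20

20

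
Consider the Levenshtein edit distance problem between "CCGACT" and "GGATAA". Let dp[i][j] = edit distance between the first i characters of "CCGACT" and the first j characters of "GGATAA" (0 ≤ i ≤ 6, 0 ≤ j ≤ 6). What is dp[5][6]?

5

   ''  G  G  A  T  A  A
''  0  1  2  3  4  5  6
 C  1  1  2  3  4  5  6
 C  2  2  2  3  4  5  6
 G  3  2  2  3  4  5  6
 A  4  3  3  2  3  4  5
 C  5  4  4  3  3  4  5
 T  6  5  5  4  3  4  5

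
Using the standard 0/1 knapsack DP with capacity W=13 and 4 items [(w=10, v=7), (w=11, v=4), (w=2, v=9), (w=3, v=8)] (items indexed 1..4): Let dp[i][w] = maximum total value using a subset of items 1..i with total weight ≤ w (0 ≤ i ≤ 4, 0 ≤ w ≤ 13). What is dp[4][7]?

17

i\w   0   1   2   3   4   5   6   7   8   9  10  11  12  13
  0   0   0   0   0   0   0   0   0   0   0   0   0   0   0
  1   0   0   0   0   0   0   0   0   0   0   7   7   7   7
  2   0   0   0   0   0   0   0   0   0   0   7   7   7   7
  3   0   0   9   9   9   9   9   9   9   9   9   9  16  16
  4   0   0   9   9   9  17  17  17  17  17  17  17  17  17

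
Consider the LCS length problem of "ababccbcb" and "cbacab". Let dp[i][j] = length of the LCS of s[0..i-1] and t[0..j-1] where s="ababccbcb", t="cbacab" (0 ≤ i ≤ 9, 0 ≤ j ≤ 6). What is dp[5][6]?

   ''  c  b  a  c  a  b
''  0  0  0  0  0  0  0
 a  0  0  0  1  1  1  1
 b  0  0  1  1  1  1  2
 a  0  0  1  2  2  2  2
 b  0  0  1  2  2  2  3
 c  0  1  1  2  3  3  3
 c  0  1  1  2  3  3  3
 b  0  1  2  2  3  3  4
 c  0  1  2  2  3  3  4
 b  0  1  2  2  3  3  4

3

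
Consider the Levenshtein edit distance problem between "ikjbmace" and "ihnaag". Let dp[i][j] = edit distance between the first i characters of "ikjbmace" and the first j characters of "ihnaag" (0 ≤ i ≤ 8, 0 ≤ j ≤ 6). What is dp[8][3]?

   ''  i  h  n  a  a  g
''  0  1  2  3  4  5  6
 i  1  0  1  2  3  4  5
 k  2  1  1  2  3  4  5
 j  3  2  2  2  3  4  5
 b  4  3  3  3  3  4  5
 m  5  4  4  4  4  4  5
 a  6  5  5  5  4  4  5
 c  7  6  6  6  5  5  5
 e  8  7  7  7  6  6  6

7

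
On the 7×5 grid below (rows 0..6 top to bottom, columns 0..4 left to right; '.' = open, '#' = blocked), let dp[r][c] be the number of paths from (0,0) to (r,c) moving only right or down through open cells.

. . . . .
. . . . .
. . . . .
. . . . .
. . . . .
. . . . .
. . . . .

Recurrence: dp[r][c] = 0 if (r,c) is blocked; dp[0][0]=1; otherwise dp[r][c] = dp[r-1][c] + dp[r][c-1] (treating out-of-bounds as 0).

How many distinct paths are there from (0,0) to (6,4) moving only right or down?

r\c   0   1   2   3   4
  0   1   1   1   1   1
  1   1   2   3   4   5
  2   1   3   6  10  15
  3   1   4  10  20  35
  4   1   5  15  35  70
  5   1   6  21  56 126
  6   1   7  28  84 210

210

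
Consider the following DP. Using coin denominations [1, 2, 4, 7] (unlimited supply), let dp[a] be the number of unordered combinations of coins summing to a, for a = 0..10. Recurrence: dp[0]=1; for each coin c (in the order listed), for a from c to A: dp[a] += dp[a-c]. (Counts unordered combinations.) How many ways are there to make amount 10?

14

after  coin     0     1     2     3     4     5     6     7     8     9    10
          1     1     1     1     1     1     1     1     1     1     1     1
          2     1     1     2     2     3     3     4     4     5     5     6
          4     1     1     2     2     4     4     6     6     9     9    12
          7     1     1     2     2     4     4     6     7    10    11    14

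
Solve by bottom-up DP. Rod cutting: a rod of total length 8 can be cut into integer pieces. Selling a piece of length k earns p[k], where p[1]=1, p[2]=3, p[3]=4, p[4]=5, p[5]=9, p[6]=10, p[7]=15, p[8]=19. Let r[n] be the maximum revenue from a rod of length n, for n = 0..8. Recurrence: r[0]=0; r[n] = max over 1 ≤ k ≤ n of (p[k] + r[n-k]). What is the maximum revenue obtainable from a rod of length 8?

   n    0    1    2    3    4    5    6    7    8
r[n]    0    1    3    4    6    9   10   15   19

19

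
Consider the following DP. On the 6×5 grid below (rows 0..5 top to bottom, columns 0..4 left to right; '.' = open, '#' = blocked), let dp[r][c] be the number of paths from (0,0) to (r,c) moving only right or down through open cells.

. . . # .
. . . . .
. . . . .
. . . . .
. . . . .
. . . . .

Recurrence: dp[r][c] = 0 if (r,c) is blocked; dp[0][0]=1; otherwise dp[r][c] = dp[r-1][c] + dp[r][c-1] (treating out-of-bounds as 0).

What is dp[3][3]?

19

r\c   0   1   2   3   4
  0   1   1   1   0   0
  1   1   2   3   3   3
  2   1   3   6   9  12
  3   1   4  10  19  31
  4   1   5  15  34  65
  5   1   6  21  55 120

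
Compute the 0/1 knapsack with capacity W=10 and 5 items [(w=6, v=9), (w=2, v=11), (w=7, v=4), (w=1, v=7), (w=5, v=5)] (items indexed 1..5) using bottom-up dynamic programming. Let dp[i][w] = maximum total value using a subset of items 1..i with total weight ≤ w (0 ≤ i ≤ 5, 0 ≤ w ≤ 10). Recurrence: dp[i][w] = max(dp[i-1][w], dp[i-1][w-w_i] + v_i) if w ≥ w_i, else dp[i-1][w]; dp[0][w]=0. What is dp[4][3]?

i\w   0   1   2   3   4   5   6   7   8   9  10
  0   0   0   0   0   0   0   0   0   0   0   0
  1   0   0   0   0   0   0   9   9   9   9   9
  2   0   0  11  11  11  11  11  11  20  20  20
  3   0   0  11  11  11  11  11  11  20  20  20
  4   0   7  11  18  18  18  18  18  20  27  27
  5   0   7  11  18  18  18  18  18  23  27  27

18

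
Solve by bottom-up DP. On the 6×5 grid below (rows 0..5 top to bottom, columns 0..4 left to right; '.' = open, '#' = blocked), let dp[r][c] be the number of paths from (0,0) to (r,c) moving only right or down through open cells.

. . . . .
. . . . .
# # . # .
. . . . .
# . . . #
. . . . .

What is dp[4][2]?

3

r\c   0   1   2   3   4
  0   1   1   1   1   1
  1   1   2   3   4   5
  2   0   0   3   0   5
  3   0   0   3   3   8
  4   0   0   3   6   0
  5   0   0   3   9   9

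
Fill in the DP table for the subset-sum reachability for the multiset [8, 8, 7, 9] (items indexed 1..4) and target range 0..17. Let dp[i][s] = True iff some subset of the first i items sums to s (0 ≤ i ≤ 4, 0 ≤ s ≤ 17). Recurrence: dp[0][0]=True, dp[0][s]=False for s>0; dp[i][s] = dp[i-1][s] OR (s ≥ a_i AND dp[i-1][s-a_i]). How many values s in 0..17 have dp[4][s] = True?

i\s   0   1   2   3   4   5   6   7   8   9  10  11  12  13  14  15  16  17
  0   T   F   F   F   F   F   F   F   F   F   F   F   F   F   F   F   F   F
  1   T   F   F   F   F   F   F   F   T   F   F   F   F   F   F   F   F   F
  2   T   F   F   F   F   F   F   F   T   F   F   F   F   F   F   F   T   F
  3   T   F   F   F   F   F   F   T   T   F   F   F   F   F   F   T   T   F
  4   T   F   F   F   F   F   F   T   T   T   F   F   F   F   F   T   T   T

7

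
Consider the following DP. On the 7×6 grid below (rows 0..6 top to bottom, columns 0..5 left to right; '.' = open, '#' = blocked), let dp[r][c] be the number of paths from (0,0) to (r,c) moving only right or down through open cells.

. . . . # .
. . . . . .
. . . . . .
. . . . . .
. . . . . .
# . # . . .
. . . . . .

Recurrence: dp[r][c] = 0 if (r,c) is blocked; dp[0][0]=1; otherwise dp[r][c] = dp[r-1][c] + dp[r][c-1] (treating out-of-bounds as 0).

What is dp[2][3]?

r\c   0   1   2   3   4   5
  0   1   1   1   1   0   0
  1   1   2   3   4   4   4
  2   1   3   6  10  14  18
  3   1   4  10  20  34  52
  4   1   5  15  35  69 121
  5   0   5   0  35 104 225
  6   0   5   5  40 144 369

10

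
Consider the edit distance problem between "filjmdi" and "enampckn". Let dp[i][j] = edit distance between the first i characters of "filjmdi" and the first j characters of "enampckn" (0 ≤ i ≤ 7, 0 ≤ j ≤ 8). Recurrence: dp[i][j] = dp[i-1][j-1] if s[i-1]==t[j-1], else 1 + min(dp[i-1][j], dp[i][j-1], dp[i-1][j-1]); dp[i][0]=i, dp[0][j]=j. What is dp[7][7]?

7

   ''  e  n  a  m  p  c  k  n
''  0  1  2  3  4  5  6  7  8
 f  1  1  2  3  4  5  6  7  8
 i  2  2  2  3  4  5  6  7  8
 l  3  3  3  3  4  5  6  7  8
 j  4  4  4  4  4  5  6  7  8
 m  5  5  5  5  4  5  6  7  8
 d  6  6  6  6  5  5  6  7  8
 i  7  7  7  7  6  6  6  7  8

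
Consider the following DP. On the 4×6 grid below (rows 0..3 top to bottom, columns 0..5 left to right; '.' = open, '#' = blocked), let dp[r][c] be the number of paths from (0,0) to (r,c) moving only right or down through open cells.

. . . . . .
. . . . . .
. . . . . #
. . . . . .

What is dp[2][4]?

r\c   0   1   2   3   4   5
  0   1   1   1   1   1   1
  1   1   2   3   4   5   6
  2   1   3   6  10  15   0
  3   1   4  10  20  35  35

15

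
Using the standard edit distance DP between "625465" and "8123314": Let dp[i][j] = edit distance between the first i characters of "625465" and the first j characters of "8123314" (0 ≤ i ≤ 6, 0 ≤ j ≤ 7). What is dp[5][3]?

5

   ''  8  1  2  3  3  1  4
''  0  1  2  3  4  5  6  7
 6  1  1  2  3  4  5  6  7
 2  2  2  2  2  3  4  5  6
 5  3  3  3  3  3  4  5  6
 4  4  4  4  4  4  4  5  5
 6  5  5  5  5  5  5  5  6
 5  6  6  6  6  6  6  6  6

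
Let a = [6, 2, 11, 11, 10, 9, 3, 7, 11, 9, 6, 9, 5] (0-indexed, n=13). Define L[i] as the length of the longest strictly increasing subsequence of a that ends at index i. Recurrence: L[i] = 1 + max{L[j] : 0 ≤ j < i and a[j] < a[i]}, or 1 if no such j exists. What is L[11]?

   i    0    1    2    3    4    5    6    7    8    9   10   11   12
a[i]    6    2   11   11   10    9    3    7   11    9    6    9    5
L[i]    1    1    2    2    2    2    2    3    4    4    3    4    3

4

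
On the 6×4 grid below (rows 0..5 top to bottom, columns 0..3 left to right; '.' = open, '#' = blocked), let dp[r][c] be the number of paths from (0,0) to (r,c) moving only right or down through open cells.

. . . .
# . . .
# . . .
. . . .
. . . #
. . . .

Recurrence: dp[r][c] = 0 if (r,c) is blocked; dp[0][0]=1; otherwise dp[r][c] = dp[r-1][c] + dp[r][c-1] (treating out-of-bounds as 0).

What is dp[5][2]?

6

r\c   0   1   2   3
  0   1   1   1   1
  1   0   1   2   3
  2   0   1   3   6
  3   0   1   4  10
  4   0   1   5   0
  5   0   1   6   6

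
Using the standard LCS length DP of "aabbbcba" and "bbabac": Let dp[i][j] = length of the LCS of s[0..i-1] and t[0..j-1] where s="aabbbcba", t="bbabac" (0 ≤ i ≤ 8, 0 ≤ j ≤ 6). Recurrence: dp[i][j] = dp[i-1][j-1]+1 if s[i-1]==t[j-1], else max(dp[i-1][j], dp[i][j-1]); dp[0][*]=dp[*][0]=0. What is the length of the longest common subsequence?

4

   ''  b  b  a  b  a  c
''  0  0  0  0  0  0  0
 a  0  0  0  1  1  1  1
 a  0  0  0  1  1  2  2
 b  0  1  1  1  2  2  2
 b  0  1  2  2  2  2  2
 b  0  1  2  2  3  3  3
 c  0  1  2  2  3  3  4
 b  0  1  2  2  3  3  4
 a  0  1  2  3  3  4  4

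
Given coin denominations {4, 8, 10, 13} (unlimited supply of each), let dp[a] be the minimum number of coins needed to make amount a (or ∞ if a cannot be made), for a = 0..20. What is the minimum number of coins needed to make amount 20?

 a  0  1  2  3  4  5  6  7  8  9 10 11 12 13 14 15 16 17 18 19 20
dp  0  -  -  -  1  -  -  -  1  -  1  -  2  1  2  -  2  2  2  -  2
(- denotes ∞ / unreachable)

2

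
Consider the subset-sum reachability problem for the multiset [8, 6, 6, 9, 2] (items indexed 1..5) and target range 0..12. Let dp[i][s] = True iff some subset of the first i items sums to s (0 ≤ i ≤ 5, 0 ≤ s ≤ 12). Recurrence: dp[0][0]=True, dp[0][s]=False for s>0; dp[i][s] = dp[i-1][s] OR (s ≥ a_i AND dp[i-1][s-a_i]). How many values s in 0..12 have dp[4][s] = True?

i\s   0   1   2   3   4   5   6   7   8   9  10  11  12
  0   T   F   F   F   F   F   F   F   F   F   F   F   F
  1   T   F   F   F   F   F   F   F   T   F   F   F   F
  2   T   F   F   F   F   F   T   F   T   F   F   F   F
  3   T   F   F   F   F   F   T   F   T   F   F   F   T
  4   T   F   F   F   F   F   T   F   T   T   F   F   T
  5   T   F   T   F   F   F   T   F   T   T   T   T   T

5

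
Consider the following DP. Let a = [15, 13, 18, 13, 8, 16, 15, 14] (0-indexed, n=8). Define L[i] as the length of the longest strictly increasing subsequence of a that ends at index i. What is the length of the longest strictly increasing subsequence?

2

   i    0    1    2    3    4    5    6    7
a[i]   15   13   18   13    8   16   15   14
L[i]    1    1    2    1    1    2    2    2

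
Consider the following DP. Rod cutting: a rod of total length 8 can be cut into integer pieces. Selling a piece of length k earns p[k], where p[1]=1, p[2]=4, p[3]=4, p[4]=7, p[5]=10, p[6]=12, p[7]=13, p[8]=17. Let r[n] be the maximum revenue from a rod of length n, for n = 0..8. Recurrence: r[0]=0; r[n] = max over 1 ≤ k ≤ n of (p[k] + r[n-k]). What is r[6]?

12

   n    0    1    2    3    4    5    6    7    8
r[n]    0    1    4    5    8   10   12   14   17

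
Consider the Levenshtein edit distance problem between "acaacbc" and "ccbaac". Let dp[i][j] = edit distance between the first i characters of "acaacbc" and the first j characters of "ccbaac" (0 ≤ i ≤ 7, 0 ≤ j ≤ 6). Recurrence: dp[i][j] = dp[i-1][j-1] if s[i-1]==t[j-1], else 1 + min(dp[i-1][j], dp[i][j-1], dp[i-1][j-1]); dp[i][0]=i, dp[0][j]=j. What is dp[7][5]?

5

   ''  c  c  b  a  a  c
''  0  1  2  3  4  5  6
 a  1  1  2  3  3  4  5
 c  2  1  1  2  3  4  4
 a  3  2  2  2  2  3  4
 a  4  3  3  3  2  2  3
 c  5  4  3  4  3  3  2
 b  6  5  4  3  4  4  3
 c  7  6  5  4  4  5  4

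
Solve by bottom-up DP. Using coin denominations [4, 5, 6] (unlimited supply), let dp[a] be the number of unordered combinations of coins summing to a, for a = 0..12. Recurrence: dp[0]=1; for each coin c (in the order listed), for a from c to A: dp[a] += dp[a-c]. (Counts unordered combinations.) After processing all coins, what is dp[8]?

after  coin     0     1     2     3     4     5     6     7     8     9    10    11    12
          4     1     0     0     0     1     0     0     0     1     0     0     0     1
          5     1     0     0     0     1     1     0     0     1     1     1     0     1
          6     1     0     0     0     1     1     1     0     1     1     2     1     2

1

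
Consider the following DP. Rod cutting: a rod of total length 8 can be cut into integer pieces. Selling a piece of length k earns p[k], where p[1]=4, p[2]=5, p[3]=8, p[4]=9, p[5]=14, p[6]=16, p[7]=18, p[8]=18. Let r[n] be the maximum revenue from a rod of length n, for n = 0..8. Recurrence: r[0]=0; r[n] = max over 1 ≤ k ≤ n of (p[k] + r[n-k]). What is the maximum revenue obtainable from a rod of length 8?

   n    0    1    2    3    4    5    6    7    8
r[n]    0    4    8   12   16   20   24   28   32

32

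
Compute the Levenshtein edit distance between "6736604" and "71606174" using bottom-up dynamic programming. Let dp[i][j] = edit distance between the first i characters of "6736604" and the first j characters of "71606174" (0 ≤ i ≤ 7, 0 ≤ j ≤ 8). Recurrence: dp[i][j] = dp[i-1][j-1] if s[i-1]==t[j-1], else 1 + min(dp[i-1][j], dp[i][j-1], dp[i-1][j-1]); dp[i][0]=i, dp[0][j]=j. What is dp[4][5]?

   ''  7  1  6  0  6  1  7  4
''  0  1  2  3  4  5  6  7  8
 6  1  1  2  2  3  4  5  6  7
 7  2  1  2  3  3  4  5  5  6
 3  3  2  2  3  4  4  5  6  6
 6  4  3  3  2  3  4  5  6  7
 6  5  4  4  3  3  3  4  5  6
 0  6  5  5  4  3  4  4  5  6
 4  7  6  6  5  4  4  5  5  5

4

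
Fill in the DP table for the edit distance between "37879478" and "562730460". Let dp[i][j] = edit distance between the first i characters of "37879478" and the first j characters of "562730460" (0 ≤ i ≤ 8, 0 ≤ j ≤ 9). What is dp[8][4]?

   ''  5  6  2  7  3  0  4  6  0
''  0  1  2  3  4  5  6  7  8  9
 3  1  1  2  3  4  4  5  6  7  8
 7  2  2  2  3  3  4  5  6  7  8
 8  3  3  3  3  4  4  5  6  7  8
 7  4  4  4  4  3  4  5  6  7  8
 9  5  5  5  5  4  4  5  6  7  8
 4  6  6  6  6  5  5  5  5  6  7
 7  7  7  7  7  6  6  6  6  6  7
 8  8  8  8  8  7  7  7  7  7  7

7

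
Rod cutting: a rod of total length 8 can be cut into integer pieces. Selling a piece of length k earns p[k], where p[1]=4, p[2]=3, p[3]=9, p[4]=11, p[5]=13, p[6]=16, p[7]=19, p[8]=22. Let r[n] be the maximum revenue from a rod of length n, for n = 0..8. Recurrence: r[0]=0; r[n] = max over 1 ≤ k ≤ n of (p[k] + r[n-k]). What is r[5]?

   n    0    1    2    3    4    5    6    7    8
r[n]    0    4    8   12   16   20   24   28   32

20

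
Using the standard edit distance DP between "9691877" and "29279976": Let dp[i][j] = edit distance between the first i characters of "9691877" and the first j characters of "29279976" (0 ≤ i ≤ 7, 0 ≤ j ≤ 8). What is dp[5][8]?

   ''  2  9  2  7  9  9  7  6
''  0  1  2  3  4  5  6  7  8
 9  1  1  1  2  3  4  5  6  7
 6  2  2  2  2  3  4  5  6  6
 9  3  3  2  3  3  3  4  5  6
 1  4  4  3  3  4  4  4  5  6
 8  5  5  4  4  4  5  5  5  6
 7  6  6  5  5  4  5  6  5  6
 7  7  7  6  6  5  5  6  6  6

6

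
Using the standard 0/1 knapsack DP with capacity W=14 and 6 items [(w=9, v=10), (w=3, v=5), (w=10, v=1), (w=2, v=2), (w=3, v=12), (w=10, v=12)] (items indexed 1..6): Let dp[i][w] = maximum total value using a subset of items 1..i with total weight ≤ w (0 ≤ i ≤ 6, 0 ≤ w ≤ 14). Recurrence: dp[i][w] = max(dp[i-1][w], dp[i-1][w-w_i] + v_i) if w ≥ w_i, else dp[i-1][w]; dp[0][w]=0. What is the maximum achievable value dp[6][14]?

i\w   0   1   2   3   4   5   6   7   8   9  10  11  12  13  14
  0   0   0   0   0   0   0   0   0   0   0   0   0   0   0   0
  1   0   0   0   0   0   0   0   0   0  10  10  10  10  10  10
  2   0   0   0   5   5   5   5   5   5  10  10  10  15  15  15
  3   0   0   0   5   5   5   5   5   5  10  10  10  15  15  15
  4   0   0   2   5   5   7   7   7   7  10  10  12  15  15  17
  5   0   0   2  12  12  14  17  17  19  19  19  19  22  22  24
  6   0   0   2  12  12  14  17  17  19  19  19  19  22  24  24

24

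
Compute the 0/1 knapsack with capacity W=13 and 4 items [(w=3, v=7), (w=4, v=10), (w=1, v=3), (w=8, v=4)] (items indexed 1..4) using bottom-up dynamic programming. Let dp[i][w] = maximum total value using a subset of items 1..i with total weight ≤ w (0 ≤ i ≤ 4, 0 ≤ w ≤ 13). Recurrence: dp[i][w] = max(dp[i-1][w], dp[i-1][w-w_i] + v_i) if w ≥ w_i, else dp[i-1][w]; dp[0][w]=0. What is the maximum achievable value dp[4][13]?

20

i\w   0   1   2   3   4   5   6   7   8   9  10  11  12  13
  0   0   0   0   0   0   0   0   0   0   0   0   0   0   0
  1   0   0   0   7   7   7   7   7   7   7   7   7   7   7
  2   0   0   0   7  10  10  10  17  17  17  17  17  17  17
  3   0   3   3   7  10  13  13  17  20  20  20  20  20  20
  4   0   3   3   7  10  13  13  17  20  20  20  20  20  20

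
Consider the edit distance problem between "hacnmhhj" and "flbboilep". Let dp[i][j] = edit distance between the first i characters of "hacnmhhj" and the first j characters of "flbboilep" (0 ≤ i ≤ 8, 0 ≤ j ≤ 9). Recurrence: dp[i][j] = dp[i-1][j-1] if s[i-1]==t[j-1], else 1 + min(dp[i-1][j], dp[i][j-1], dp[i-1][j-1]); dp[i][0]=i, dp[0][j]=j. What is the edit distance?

9

   ''  f  l  b  b  o  i  l  e  p
''  0  1  2  3  4  5  6  7  8  9
 h  1  1  2  3  4  5  6  7  8  9
 a  2  2  2  3  4  5  6  7  8  9
 c  3  3  3  3  4  5  6  7  8  9
 n  4  4  4  4  4  5  6  7  8  9
 m  5  5  5  5  5  5  6  7  8  9
 h  6  6  6  6  6  6  6  7  8  9
 h  7  7  7  7  7  7  7  7  8  9
 j  8  8  8  8  8  8  8  8  8  9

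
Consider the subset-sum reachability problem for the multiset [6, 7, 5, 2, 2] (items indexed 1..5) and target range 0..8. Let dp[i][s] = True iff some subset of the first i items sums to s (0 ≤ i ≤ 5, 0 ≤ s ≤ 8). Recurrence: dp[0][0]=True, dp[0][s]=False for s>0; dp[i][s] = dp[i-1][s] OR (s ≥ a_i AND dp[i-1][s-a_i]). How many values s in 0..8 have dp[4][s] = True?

i\s   0   1   2   3   4   5   6   7   8
  0   T   F   F   F   F   F   F   F   F
  1   T   F   F   F   F   F   T   F   F
  2   T   F   F   F   F   F   T   T   F
  3   T   F   F   F   F   T   T   T   F
  4   T   F   T   F   F   T   T   T   T
  5   T   F   T   F   T   T   T   T   T

6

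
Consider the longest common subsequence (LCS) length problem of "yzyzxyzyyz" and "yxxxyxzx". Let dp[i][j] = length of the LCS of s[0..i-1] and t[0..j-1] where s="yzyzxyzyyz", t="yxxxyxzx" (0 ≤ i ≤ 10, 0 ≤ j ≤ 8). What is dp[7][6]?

   ''  y  x  x  x  y  x  z  x
''  0  0  0  0  0  0  0  0  0
 y  0  1  1  1  1  1  1  1  1
 z  0  1  1  1  1  1  1  2  2
 y  0  1  1  1  1  2  2  2  2
 z  0  1  1  1  1  2  2  3  3
 x  0  1  2  2  2  2  3  3  4
 y  0  1  2  2  2  3  3  3  4
 z  0  1  2  2  2  3  3  4  4
 y  0  1  2  2  2  3  3  4  4
 y  0  1  2  2  2  3  3  4  4
 z  0  1  2  2  2  3  3  4  4

3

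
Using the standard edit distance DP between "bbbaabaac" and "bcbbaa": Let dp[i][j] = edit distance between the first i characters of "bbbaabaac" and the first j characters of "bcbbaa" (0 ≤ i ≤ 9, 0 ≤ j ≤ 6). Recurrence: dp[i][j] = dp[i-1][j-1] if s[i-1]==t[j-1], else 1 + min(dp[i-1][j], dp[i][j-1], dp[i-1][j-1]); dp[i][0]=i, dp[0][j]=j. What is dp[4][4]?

2

   ''  b  c  b  b  a  a
''  0  1  2  3  4  5  6
 b  1  0  1  2  3  4  5
 b  2  1  1  1  2  3  4
 b  3  2  2  1  1  2  3
 a  4  3  3  2  2  1  2
 a  5  4  4  3  3  2  1
 b  6  5  5  4  3  3  2
 a  7  6  6  5  4  3  3
 a  8  7  7  6  5  4  3
 c  9  8  7  7  6  5  4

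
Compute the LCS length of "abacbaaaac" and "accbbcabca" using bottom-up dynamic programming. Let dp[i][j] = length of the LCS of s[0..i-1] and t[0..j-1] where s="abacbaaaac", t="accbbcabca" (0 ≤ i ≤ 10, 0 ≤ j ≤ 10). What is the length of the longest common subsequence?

5

   ''  a  c  c  b  b  c  a  b  c  a
''  0  0  0  0  0  0  0  0  0  0  0
 a  0  1  1  1  1  1  1  1  1  1  1
 b  0  1  1  1  2  2  2  2  2  2  2
 a  0  1  1  1  2  2  2  3  3  3  3
 c  0  1  2  2  2  2  3  3  3  4  4
 b  0  1  2  2  3  3  3  3  4  4  4
 a  0  1  2  2  3  3  3  4  4  4  5
 a  0  1  2  2  3  3  3  4  4  4  5
 a  0  1  2  2  3  3  3  4  4  4  5
 a  0  1  2  2  3  3  3  4  4  4  5
 c  0  1  2  3  3  3  4  4  4  5  5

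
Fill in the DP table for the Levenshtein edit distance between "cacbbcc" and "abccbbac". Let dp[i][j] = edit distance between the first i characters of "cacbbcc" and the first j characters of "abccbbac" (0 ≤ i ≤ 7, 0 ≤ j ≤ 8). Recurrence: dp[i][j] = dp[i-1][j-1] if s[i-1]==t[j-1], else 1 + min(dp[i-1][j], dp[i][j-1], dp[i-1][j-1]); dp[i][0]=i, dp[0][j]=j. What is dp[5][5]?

   ''  a  b  c  c  b  b  a  c
''  0  1  2  3  4  5  6  7  8
 c  1  1  2  2  3  4  5  6  7
 a  2  1  2  3  3  4  5  5  6
 c  3  2  2  2  3  4  5  6  5
 b  4  3  2  3  3  3  4  5  6
 b  5  4  3  3  4  3  3  4  5
 c  6  5  4  3  3  4  4  4  4
 c  7  6  5  4  3  4  5  5  4

3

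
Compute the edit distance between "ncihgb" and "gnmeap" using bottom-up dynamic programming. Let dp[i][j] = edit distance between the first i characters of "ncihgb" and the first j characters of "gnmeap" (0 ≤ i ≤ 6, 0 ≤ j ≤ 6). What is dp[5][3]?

   ''  g  n  m  e  a  p
''  0  1  2  3  4  5  6
 n  1  1  1  2  3  4  5
 c  2  2  2  2  3  4  5
 i  3  3  3  3  3  4  5
 h  4  4  4  4  4  4  5
 g  5  4  5  5  5  5  5
 b  6  5  5  6  6  6  6

5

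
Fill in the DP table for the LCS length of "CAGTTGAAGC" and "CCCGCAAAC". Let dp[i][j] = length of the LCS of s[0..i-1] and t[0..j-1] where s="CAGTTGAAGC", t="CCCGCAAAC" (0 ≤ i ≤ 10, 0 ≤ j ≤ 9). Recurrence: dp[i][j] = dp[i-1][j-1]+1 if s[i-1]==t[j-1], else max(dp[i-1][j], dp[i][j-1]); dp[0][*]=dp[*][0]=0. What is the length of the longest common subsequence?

5

   ''  C  C  C  G  C  A  A  A  C
''  0  0  0  0  0  0  0  0  0  0
 C  0  1  1  1  1  1  1  1  1  1
 A  0  1  1  1  1  1  2  2  2  2
 G  0  1  1  1  2  2  2  2  2  2
 T  0  1  1  1  2  2  2  2  2  2
 T  0  1  1  1  2  2  2  2  2  2
 G  0  1  1  1  2  2  2  2  2  2
 A  0  1  1  1  2  2  3  3  3  3
 A  0  1  1  1  2  2  3  4  4  4
 G  0  1  1  1  2  2  3  4  4  4
 C  0  1  2  2  2  3  3  4  4  5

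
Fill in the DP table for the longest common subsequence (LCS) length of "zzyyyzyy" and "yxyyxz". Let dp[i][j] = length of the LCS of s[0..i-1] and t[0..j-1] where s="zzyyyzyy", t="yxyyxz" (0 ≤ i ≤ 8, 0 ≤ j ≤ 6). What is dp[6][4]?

   ''  y  x  y  y  x  z
''  0  0  0  0  0  0  0
 z  0  0  0  0  0  0  1
 z  0  0  0  0  0  0  1
 y  0  1  1  1  1  1  1
 y  0  1  1  2  2  2  2
 y  0  1  1  2  3  3  3
 z  0  1  1  2  3  3  4
 y  0  1  1  2  3  3  4
 y  0  1  1  2  3  3  4

3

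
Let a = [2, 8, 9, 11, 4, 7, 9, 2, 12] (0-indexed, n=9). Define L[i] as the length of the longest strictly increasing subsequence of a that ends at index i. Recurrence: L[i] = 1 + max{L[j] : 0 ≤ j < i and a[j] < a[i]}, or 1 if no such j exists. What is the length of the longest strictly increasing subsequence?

5

   i    0    1    2    3    4    5    6    7    8
a[i]    2    8    9   11    4    7    9    2   12
L[i]    1    2    3    4    2    3    4    1    5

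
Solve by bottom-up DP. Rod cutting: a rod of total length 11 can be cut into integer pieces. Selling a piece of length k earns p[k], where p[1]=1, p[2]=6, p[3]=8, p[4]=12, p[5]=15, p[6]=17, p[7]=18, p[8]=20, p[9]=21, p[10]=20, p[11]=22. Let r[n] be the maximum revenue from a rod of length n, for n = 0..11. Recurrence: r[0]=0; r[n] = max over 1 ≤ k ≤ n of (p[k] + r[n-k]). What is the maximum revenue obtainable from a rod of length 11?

33

   n    0    1    2    3    4    5    6    7    8    9   10   11
r[n]    0    1    6    8   12   15   18   21   24   27   30   33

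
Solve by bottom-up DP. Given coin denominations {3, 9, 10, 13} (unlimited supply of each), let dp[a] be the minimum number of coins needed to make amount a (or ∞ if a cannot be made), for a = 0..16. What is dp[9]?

1

 a  0  1  2  3  4  5  6  7  8  9 10 11 12 13 14 15 16
dp  0  -  -  1  -  -  2  -  -  1  1  -  2  1  -  3  2
(- denotes ∞ / unreachable)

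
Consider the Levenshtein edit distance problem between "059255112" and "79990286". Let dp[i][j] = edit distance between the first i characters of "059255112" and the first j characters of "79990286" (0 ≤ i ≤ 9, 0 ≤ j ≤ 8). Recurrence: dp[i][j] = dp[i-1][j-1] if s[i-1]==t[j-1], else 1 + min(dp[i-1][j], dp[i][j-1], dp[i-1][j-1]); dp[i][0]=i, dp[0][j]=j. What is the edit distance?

   ''  7  9  9  9  0  2  8  6
''  0  1  2  3  4  5  6  7  8
 0  1  1  2  3  4  4  5  6  7
 5  2  2  2  3  4  5  5  6  7
 9  3  3  2  2  3  4  5  6  7
 2  4  4  3  3  3  4  4  5  6
 5  5  5  4  4  4  4  5  5  6
 5  6  6  5  5  5  5  5  6  6
 1  7  7  6  6  6  6  6  6  7
 1  8  8  7  7  7  7  7  7  7
 2  9  9  8  8  8  8  7  8  8

8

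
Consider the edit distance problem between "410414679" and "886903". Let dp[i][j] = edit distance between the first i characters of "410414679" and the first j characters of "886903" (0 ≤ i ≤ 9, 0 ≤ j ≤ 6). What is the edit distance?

9

   ''  8  8  6  9  0  3
''  0  1  2  3  4  5  6
 4  1  1  2  3  4  5  6
 1  2  2  2  3  4  5  6
 0  3  3  3  3  4  4  5
 4  4  4  4  4  4  5  5
 1  5  5  5  5  5  5  6
 4  6  6  6  6  6  6  6
 6  7  7  7  6  7  7  7
 7  8  8  8  7  7  8  8
 9  9  9  9  8  7  8  9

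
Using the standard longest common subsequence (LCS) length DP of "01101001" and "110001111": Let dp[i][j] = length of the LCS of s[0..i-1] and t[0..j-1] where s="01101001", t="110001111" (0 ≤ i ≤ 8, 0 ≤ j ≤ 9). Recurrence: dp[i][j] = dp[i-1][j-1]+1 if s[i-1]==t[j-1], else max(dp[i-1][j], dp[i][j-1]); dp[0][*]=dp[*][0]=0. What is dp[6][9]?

4

   ''  1  1  0  0  0  1  1  1  1
''  0  0  0  0  0  0  0  0  0  0
 0  0  0  0  1  1  1  1  1  1  1
 1  0  1  1  1  1  1  2  2  2  2
 1  0  1  2  2  2  2  2  3  3  3
 0  0  1  2  3  3  3  3  3  3  3
 1  0  1  2  3  3  3  4  4  4  4
 0  0  1  2  3  4  4  4  4  4  4
 0  0  1  2  3  4  5  5  5  5  5
 1  0  1  2  3  4  5  6  6  6  6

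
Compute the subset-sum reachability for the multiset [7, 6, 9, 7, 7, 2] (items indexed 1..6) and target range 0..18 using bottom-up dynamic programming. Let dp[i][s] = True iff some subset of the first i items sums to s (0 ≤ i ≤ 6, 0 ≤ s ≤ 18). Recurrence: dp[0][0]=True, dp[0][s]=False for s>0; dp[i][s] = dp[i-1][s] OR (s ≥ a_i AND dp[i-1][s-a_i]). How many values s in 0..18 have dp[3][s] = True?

i\s   0   1   2   3   4   5   6   7   8   9  10  11  12  13  14  15  16  17  18
  0   T   F   F   F   F   F   F   F   F   F   F   F   F   F   F   F   F   F   F
  1   T   F   F   F   F   F   F   T   F   F   F   F   F   F   F   F   F   F   F
  2   T   F   F   F   F   F   T   T   F   F   F   F   F   T   F   F   F   F   F
  3   T   F   F   F   F   F   T   T   F   T   F   F   F   T   F   T   T   F   F
  4   T   F   F   F   F   F   T   T   F   T   F   F   F   T   T   T   T   F   F
  5   T   F   F   F   F   F   T   T   F   T   F   F   F   T   T   T   T   F   F
  6   T   F   T   F   F   F   T   T   T   T   F   T   F   T   T   T   T   T   T

7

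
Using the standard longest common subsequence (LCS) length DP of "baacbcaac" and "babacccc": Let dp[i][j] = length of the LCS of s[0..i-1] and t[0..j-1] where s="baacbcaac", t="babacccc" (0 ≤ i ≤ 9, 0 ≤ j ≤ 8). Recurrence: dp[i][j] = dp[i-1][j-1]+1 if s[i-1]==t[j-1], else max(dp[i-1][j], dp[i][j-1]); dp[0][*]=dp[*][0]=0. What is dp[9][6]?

5

   ''  b  a  b  a  c  c  c  c
''  0  0  0  0  0  0  0  0  0
 b  0  1  1  1  1  1  1  1  1
 a  0  1  2  2  2  2  2  2  2
 a  0  1  2  2  3  3  3  3  3
 c  0  1  2  2  3  4  4  4  4
 b  0  1  2  3  3  4  4  4  4
 c  0  1  2  3  3  4  5  5  5
 a  0  1  2  3  4  4  5  5  5
 a  0  1  2  3  4  4  5  5  5
 c  0  1  2  3  4  5  5  6  6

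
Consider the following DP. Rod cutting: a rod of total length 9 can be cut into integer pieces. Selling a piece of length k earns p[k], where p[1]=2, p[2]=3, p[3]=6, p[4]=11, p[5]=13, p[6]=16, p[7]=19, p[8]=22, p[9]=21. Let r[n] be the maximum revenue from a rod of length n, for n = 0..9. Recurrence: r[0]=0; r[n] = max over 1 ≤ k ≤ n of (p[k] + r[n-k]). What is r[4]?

   n    0    1    2    3    4    5    6    7    8    9
r[n]    0    2    4    6   11   13   16   19   22   24

11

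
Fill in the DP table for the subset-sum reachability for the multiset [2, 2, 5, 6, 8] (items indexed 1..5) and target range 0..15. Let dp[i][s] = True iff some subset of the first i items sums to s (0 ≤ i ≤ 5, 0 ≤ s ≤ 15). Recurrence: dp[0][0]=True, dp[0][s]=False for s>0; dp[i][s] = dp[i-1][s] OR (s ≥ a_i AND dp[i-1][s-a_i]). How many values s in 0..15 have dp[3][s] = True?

i\s   0   1   2   3   4   5   6   7   8   9  10  11  12  13  14  15
  0   T   F   F   F   F   F   F   F   F   F   F   F   F   F   F   F
  1   T   F   T   F   F   F   F   F   F   F   F   F   F   F   F   F
  2   T   F   T   F   T   F   F   F   F   F   F   F   F   F   F   F
  3   T   F   T   F   T   T   F   T   F   T   F   F   F   F   F   F
  4   T   F   T   F   T   T   T   T   T   T   T   T   F   T   F   T
  5   T   F   T   F   T   T   T   T   T   T   T   T   T   T   T   T

6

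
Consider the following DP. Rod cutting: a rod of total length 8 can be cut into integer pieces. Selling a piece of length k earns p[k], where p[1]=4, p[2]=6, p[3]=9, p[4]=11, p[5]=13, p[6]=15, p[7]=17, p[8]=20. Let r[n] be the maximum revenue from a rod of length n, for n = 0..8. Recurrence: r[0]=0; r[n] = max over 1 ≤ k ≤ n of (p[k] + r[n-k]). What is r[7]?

   n    0    1    2    3    4    5    6    7    8
r[n]    0    4    8   12   16   20   24   28   32

28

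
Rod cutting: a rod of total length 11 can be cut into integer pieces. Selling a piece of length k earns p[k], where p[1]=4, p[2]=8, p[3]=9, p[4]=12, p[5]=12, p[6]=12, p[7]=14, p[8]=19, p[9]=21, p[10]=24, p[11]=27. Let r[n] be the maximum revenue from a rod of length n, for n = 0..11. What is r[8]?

   n    0    1    2    3    4    5    6    7    8    9   10   11
r[n]    0    4    8   12   16   20   24   28   32   36   40   44

32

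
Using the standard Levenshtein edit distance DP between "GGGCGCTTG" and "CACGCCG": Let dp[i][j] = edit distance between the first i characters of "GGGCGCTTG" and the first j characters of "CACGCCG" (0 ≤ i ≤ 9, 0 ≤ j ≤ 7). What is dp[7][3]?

   ''  C  A  C  G  C  C  G
''  0  1  2  3  4  5  6  7
 G  1  1  2  3  3  4  5  6
 G  2  2  2  3  3  4  5  5
 G  3  3  3  3  3  4  5  5
 C  4  3  4  3  4  3  4  5
 G  5  4  4  4  3  4  4  4
 C  6  5  5  4  4  3  4  5
 T  7  6  6  5  5  4  4  5
 T  8  7  7  6  6  5  5  5
 G  9  8  8  7  6  6  6  5

5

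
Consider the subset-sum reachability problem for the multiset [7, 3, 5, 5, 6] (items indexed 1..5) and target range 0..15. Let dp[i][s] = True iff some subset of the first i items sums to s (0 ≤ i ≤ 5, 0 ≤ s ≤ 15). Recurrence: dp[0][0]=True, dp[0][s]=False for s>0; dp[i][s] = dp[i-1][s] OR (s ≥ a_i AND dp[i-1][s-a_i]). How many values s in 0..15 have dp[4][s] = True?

9

i\s   0   1   2   3   4   5   6   7   8   9  10  11  12  13  14  15
  0   T   F   F   F   F   F   F   F   F   F   F   F   F   F   F   F
  1   T   F   F   F   F   F   F   T   F   F   F   F   F   F   F   F
  2   T   F   F   T   F   F   F   T   F   F   T   F   F   F   F   F
  3   T   F   F   T   F   T   F   T   T   F   T   F   T   F   F   T
  4   T   F   F   T   F   T   F   T   T   F   T   F   T   T   F   T
  5   T   F   F   T   F   T   T   T   T   T   T   T   T   T   T   T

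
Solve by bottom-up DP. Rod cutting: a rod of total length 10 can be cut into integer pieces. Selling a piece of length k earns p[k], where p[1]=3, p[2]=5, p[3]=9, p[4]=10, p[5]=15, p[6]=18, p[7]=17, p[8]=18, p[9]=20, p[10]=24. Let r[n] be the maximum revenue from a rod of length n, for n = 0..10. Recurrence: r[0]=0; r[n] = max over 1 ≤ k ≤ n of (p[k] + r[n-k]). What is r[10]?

   n    0    1    2    3    4    5    6    7    8    9   10
r[n]    0    3    6    9   12   15   18   21   24   27   30

30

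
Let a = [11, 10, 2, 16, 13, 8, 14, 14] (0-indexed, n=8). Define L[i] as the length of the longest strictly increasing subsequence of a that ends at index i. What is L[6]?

   i    0    1    2    3    4    5    6    7
a[i]   11   10    2   16   13    8   14   14
L[i]    1    1    1    2    2    2    3    3

3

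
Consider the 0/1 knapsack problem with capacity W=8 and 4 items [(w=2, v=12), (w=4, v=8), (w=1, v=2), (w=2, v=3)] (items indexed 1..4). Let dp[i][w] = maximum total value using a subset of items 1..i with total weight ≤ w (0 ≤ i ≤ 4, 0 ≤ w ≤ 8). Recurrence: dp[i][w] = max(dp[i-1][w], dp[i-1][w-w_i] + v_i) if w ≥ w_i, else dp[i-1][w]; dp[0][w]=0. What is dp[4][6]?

20

i\w   0   1   2   3   4   5   6   7   8
  0   0   0   0   0   0   0   0   0   0
  1   0   0  12  12  12  12  12  12  12
  2   0   0  12  12  12  12  20  20  20
  3   0   2  12  14  14  14  20  22  22
  4   0   2  12  14  15  17  20  22  23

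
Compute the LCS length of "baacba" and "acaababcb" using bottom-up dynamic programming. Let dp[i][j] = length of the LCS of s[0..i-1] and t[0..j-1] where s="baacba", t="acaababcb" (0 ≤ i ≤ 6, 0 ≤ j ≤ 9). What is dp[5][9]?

4

   ''  a  c  a  a  b  a  b  c  b
''  0  0  0  0  0  0  0  0  0  0
 b  0  0  0  0  0  1  1  1  1  1
 a  0  1  1  1  1  1  2  2  2  2
 a  0  1  1  2  2  2  2  2  2  2
 c  0  1  2  2  2  2  2  2  3  3
 b  0  1  2  2  2  3  3  3  3  4
 a  0  1  2  3  3  3  4  4  4  4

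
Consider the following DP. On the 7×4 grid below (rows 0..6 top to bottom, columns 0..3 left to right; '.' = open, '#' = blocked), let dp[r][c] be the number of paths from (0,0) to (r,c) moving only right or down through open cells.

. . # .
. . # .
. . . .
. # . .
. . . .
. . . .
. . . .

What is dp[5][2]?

6

r\c   0   1   2   3
  0   1   1   0   0
  1   1   2   0   0
  2   1   3   3   3
  3   1   0   3   6
  4   1   1   4  10
  5   1   2   6  16
  6   1   3   9  25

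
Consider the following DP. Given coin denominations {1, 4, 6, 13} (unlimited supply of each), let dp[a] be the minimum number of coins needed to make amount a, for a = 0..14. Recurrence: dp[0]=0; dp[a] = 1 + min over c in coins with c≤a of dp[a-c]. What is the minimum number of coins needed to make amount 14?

 a  0  1  2  3  4  5  6  7  8  9 10 11 12 13 14
dp  0  1  2  3  1  2  1  2  2  3  2  3  2  1  2

2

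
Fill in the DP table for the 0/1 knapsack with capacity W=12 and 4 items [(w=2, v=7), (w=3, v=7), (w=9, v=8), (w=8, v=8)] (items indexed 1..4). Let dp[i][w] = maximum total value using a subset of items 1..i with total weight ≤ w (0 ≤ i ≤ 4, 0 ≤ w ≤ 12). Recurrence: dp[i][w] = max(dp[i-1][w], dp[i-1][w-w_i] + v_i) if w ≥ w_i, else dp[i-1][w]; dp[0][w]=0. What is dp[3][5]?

14

i\w   0   1   2   3   4   5   6   7   8   9  10  11  12
  0   0   0   0   0   0   0   0   0   0   0   0   0   0
  1   0   0   7   7   7   7   7   7   7   7   7   7   7
  2   0   0   7   7   7  14  14  14  14  14  14  14  14
  3   0   0   7   7   7  14  14  14  14  14  14  15  15
  4   0   0   7   7   7  14  14  14  14  14  15  15  15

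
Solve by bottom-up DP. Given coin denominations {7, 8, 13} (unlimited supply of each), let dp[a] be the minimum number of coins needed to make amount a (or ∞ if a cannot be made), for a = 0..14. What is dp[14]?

 a  0  1  2  3  4  5  6  7  8  9 10 11 12 13 14
dp  0  -  -  -  -  -  -  1  1  -  -  -  -  1  2
(- denotes ∞ / unreachable)

2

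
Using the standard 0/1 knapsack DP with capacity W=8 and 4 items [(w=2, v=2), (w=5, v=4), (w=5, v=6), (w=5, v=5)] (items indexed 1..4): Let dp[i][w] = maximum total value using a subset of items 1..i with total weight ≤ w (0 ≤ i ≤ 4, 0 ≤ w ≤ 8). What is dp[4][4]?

i\w   0   1   2   3   4   5   6   7   8
  0   0   0   0   0   0   0   0   0   0
  1   0   0   2   2   2   2   2   2   2
  2   0   0   2   2   2   4   4   6   6
  3   0   0   2   2   2   6   6   8   8
  4   0   0   2   2   2   6   6   8   8

2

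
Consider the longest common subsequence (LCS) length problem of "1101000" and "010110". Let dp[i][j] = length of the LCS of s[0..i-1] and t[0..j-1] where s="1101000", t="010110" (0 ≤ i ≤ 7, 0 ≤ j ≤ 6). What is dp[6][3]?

   ''  0  1  0  1  1  0
''  0  0  0  0  0  0  0
 1  0  0  1  1  1  1  1
 1  0  0  1  1  2  2  2
 0  0  1  1  2  2  2  3
 1  0  1  2  2  3  3  3
 0  0  1  2  3  3  3  4
 0  0  1  2  3  3  3  4
 0  0  1  2  3  3  3  4

3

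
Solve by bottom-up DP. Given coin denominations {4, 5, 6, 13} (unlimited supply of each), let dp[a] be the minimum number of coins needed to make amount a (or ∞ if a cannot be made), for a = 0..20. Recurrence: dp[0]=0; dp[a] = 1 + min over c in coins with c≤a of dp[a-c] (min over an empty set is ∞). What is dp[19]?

2

 a  0  1  2  3  4  5  6  7  8  9 10 11 12 13 14 15 16 17 18 19 20
dp  0  -  -  -  1  1  1  -  2  2  2  2  2  1  3  3  3  2  2  2  4
(- denotes ∞ / unreachable)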